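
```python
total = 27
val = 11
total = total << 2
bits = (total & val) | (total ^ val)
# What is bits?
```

Answer: 111

Derivation:
Trace (tracking bits):
total = 27  # -> total = 27
val = 11  # -> val = 11
total = total << 2  # -> total = 108
bits = total & val | total ^ val  # -> bits = 111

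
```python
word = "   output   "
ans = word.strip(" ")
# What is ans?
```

Answer: 'output'

Derivation:
Trace (tracking ans):
word = '   output   '  # -> word = '   output   '
ans = word.strip(' ')  # -> ans = 'output'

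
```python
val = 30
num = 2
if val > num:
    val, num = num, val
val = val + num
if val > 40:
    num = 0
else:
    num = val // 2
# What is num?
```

Answer: 16

Derivation:
Trace (tracking num):
val = 30  # -> val = 30
num = 2  # -> num = 2
if val > num:  # condition is True
    val, num = (num, val)  # -> val = 2, num = 30
val = val + num  # -> val = 32
if val > 40:  # condition is False
else:
    num = val // 2  # -> num = 16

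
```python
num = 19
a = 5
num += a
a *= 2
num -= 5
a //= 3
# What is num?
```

Answer: 19

Derivation:
Trace (tracking num):
num = 19  # -> num = 19
a = 5  # -> a = 5
num += a  # -> num = 24
a *= 2  # -> a = 10
num -= 5  # -> num = 19
a //= 3  # -> a = 3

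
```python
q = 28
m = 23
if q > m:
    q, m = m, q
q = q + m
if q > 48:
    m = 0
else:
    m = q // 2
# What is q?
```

Trace (tracking q):
q = 28  # -> q = 28
m = 23  # -> m = 23
if q > m:  # condition is True
    q, m = (m, q)  # -> q = 23, m = 28
q = q + m  # -> q = 51
if q > 48:  # condition is True
    m = 0  # -> m = 0

Answer: 51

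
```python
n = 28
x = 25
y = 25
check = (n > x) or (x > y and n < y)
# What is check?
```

Trace (tracking check):
n = 28  # -> n = 28
x = 25  # -> x = 25
y = 25  # -> y = 25
check = n > x or (x > y and n < y)  # -> check = True

Answer: True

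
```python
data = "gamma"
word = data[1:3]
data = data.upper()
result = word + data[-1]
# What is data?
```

Answer: 'GAMMA'

Derivation:
Trace (tracking data):
data = 'gamma'  # -> data = 'gamma'
word = data[1:3]  # -> word = 'am'
data = data.upper()  # -> data = 'GAMMA'
result = word + data[-1]  # -> result = 'amA'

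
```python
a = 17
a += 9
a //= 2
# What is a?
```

Answer: 13

Derivation:
Trace (tracking a):
a = 17  # -> a = 17
a += 9  # -> a = 26
a //= 2  # -> a = 13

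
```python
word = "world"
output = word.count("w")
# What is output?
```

Answer: 1

Derivation:
Trace (tracking output):
word = 'world'  # -> word = 'world'
output = word.count('w')  # -> output = 1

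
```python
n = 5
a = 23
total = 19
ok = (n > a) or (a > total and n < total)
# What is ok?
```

Answer: True

Derivation:
Trace (tracking ok):
n = 5  # -> n = 5
a = 23  # -> a = 23
total = 19  # -> total = 19
ok = n > a or (a > total and n < total)  # -> ok = True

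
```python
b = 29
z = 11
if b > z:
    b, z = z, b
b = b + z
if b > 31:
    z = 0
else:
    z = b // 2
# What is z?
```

Answer: 0

Derivation:
Trace (tracking z):
b = 29  # -> b = 29
z = 11  # -> z = 11
if b > z:  # condition is True
    b, z = (z, b)  # -> b = 11, z = 29
b = b + z  # -> b = 40
if b > 31:  # condition is True
    z = 0  # -> z = 0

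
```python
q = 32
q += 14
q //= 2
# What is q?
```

Answer: 23

Derivation:
Trace (tracking q):
q = 32  # -> q = 32
q += 14  # -> q = 46
q //= 2  # -> q = 23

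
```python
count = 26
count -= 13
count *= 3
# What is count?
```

Answer: 39

Derivation:
Trace (tracking count):
count = 26  # -> count = 26
count -= 13  # -> count = 13
count *= 3  # -> count = 39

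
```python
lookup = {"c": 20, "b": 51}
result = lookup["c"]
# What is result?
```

Trace (tracking result):
lookup = {'c': 20, 'b': 51}  # -> lookup = {'c': 20, 'b': 51}
result = lookup['c']  # -> result = 20

Answer: 20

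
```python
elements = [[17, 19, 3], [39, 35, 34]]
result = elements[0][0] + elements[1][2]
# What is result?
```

Answer: 51

Derivation:
Trace (tracking result):
elements = [[17, 19, 3], [39, 35, 34]]  # -> elements = [[17, 19, 3], [39, 35, 34]]
result = elements[0][0] + elements[1][2]  # -> result = 51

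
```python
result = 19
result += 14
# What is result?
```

Answer: 33

Derivation:
Trace (tracking result):
result = 19  # -> result = 19
result += 14  # -> result = 33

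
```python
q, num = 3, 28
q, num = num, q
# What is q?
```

Trace (tracking q):
q, num = (3, 28)  # -> q = 3, num = 28
q, num = (num, q)  # -> q = 28, num = 3

Answer: 28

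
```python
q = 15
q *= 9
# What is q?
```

Answer: 135

Derivation:
Trace (tracking q):
q = 15  # -> q = 15
q *= 9  # -> q = 135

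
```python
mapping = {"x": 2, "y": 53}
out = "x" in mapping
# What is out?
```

Trace (tracking out):
mapping = {'x': 2, 'y': 53}  # -> mapping = {'x': 2, 'y': 53}
out = 'x' in mapping  # -> out = True

Answer: True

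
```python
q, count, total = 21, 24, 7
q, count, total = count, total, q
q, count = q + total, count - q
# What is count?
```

Trace (tracking count):
q, count, total = (21, 24, 7)  # -> q = 21, count = 24, total = 7
q, count, total = (count, total, q)  # -> q = 24, count = 7, total = 21
q, count = (q + total, count - q)  # -> q = 45, count = -17

Answer: -17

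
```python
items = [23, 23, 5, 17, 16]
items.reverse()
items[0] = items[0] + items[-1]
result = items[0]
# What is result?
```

Trace (tracking result):
items = [23, 23, 5, 17, 16]  # -> items = [23, 23, 5, 17, 16]
items.reverse()  # -> items = [16, 17, 5, 23, 23]
items[0] = items[0] + items[-1]  # -> items = [39, 17, 5, 23, 23]
result = items[0]  # -> result = 39

Answer: 39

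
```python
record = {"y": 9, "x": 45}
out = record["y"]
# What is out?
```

Answer: 9

Derivation:
Trace (tracking out):
record = {'y': 9, 'x': 45}  # -> record = {'y': 9, 'x': 45}
out = record['y']  # -> out = 9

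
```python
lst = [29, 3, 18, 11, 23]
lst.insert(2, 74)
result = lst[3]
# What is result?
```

Answer: 18

Derivation:
Trace (tracking result):
lst = [29, 3, 18, 11, 23]  # -> lst = [29, 3, 18, 11, 23]
lst.insert(2, 74)  # -> lst = [29, 3, 74, 18, 11, 23]
result = lst[3]  # -> result = 18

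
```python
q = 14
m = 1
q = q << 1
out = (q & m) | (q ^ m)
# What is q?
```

Answer: 28

Derivation:
Trace (tracking q):
q = 14  # -> q = 14
m = 1  # -> m = 1
q = q << 1  # -> q = 28
out = q & m | q ^ m  # -> out = 29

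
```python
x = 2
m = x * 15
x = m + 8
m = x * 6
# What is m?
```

Trace (tracking m):
x = 2  # -> x = 2
m = x * 15  # -> m = 30
x = m + 8  # -> x = 38
m = x * 6  # -> m = 228

Answer: 228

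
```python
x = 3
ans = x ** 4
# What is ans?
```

Answer: 81

Derivation:
Trace (tracking ans):
x = 3  # -> x = 3
ans = x ** 4  # -> ans = 81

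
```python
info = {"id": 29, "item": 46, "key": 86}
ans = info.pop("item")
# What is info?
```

Trace (tracking info):
info = {'id': 29, 'item': 46, 'key': 86}  # -> info = {'id': 29, 'item': 46, 'key': 86}
ans = info.pop('item')  # -> ans = 46

Answer: {'id': 29, 'key': 86}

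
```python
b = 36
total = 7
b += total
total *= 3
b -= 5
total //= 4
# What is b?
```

Answer: 38

Derivation:
Trace (tracking b):
b = 36  # -> b = 36
total = 7  # -> total = 7
b += total  # -> b = 43
total *= 3  # -> total = 21
b -= 5  # -> b = 38
total //= 4  # -> total = 5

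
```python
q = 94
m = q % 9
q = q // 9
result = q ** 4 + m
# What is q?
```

Trace (tracking q):
q = 94  # -> q = 94
m = q % 9  # -> m = 4
q = q // 9  # -> q = 10
result = q ** 4 + m  # -> result = 10004

Answer: 10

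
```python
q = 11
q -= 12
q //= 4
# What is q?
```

Answer: -1

Derivation:
Trace (tracking q):
q = 11  # -> q = 11
q -= 12  # -> q = -1
q //= 4  # -> q = -1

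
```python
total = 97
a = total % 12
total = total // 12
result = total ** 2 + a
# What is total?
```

Answer: 8

Derivation:
Trace (tracking total):
total = 97  # -> total = 97
a = total % 12  # -> a = 1
total = total // 12  # -> total = 8
result = total ** 2 + a  # -> result = 65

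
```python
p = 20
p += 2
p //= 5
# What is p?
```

Trace (tracking p):
p = 20  # -> p = 20
p += 2  # -> p = 22
p //= 5  # -> p = 4

Answer: 4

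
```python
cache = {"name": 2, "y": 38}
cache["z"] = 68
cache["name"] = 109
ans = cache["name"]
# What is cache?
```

Trace (tracking cache):
cache = {'name': 2, 'y': 38}  # -> cache = {'name': 2, 'y': 38}
cache['z'] = 68  # -> cache = {'name': 2, 'y': 38, 'z': 68}
cache['name'] = 109  # -> cache = {'name': 109, 'y': 38, 'z': 68}
ans = cache['name']  # -> ans = 109

Answer: {'name': 109, 'y': 38, 'z': 68}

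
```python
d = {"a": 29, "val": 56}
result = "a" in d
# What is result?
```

Answer: True

Derivation:
Trace (tracking result):
d = {'a': 29, 'val': 56}  # -> d = {'a': 29, 'val': 56}
result = 'a' in d  # -> result = True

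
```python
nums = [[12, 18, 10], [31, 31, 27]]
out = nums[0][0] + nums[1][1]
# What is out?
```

Trace (tracking out):
nums = [[12, 18, 10], [31, 31, 27]]  # -> nums = [[12, 18, 10], [31, 31, 27]]
out = nums[0][0] + nums[1][1]  # -> out = 43

Answer: 43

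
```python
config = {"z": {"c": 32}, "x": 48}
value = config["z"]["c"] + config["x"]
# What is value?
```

Trace (tracking value):
config = {'z': {'c': 32}, 'x': 48}  # -> config = {'z': {'c': 32}, 'x': 48}
value = config['z']['c'] + config['x']  # -> value = 80

Answer: 80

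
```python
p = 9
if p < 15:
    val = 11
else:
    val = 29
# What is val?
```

Trace (tracking val):
p = 9  # -> p = 9
if p < 15:  # condition is True
    val = 11  # -> val = 11

Answer: 11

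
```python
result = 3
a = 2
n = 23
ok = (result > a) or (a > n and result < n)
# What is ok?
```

Trace (tracking ok):
result = 3  # -> result = 3
a = 2  # -> a = 2
n = 23  # -> n = 23
ok = result > a or (a > n and result < n)  # -> ok = True

Answer: True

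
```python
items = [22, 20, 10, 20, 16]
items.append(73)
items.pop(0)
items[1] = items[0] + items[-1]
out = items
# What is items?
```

Answer: [20, 93, 20, 16, 73]

Derivation:
Trace (tracking items):
items = [22, 20, 10, 20, 16]  # -> items = [22, 20, 10, 20, 16]
items.append(73)  # -> items = [22, 20, 10, 20, 16, 73]
items.pop(0)  # -> items = [20, 10, 20, 16, 73]
items[1] = items[0] + items[-1]  # -> items = [20, 93, 20, 16, 73]
out = items  # -> out = [20, 93, 20, 16, 73]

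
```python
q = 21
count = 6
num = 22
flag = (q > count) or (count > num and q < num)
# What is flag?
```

Trace (tracking flag):
q = 21  # -> q = 21
count = 6  # -> count = 6
num = 22  # -> num = 22
flag = q > count or (count > num and q < num)  # -> flag = True

Answer: True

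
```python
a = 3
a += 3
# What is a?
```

Answer: 6

Derivation:
Trace (tracking a):
a = 3  # -> a = 3
a += 3  # -> a = 6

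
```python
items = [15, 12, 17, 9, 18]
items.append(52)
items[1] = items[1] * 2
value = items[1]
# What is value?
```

Trace (tracking value):
items = [15, 12, 17, 9, 18]  # -> items = [15, 12, 17, 9, 18]
items.append(52)  # -> items = [15, 12, 17, 9, 18, 52]
items[1] = items[1] * 2  # -> items = [15, 24, 17, 9, 18, 52]
value = items[1]  # -> value = 24

Answer: 24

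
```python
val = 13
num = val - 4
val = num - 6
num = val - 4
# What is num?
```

Trace (tracking num):
val = 13  # -> val = 13
num = val - 4  # -> num = 9
val = num - 6  # -> val = 3
num = val - 4  # -> num = -1

Answer: -1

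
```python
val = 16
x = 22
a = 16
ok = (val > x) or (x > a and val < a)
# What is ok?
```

Answer: False

Derivation:
Trace (tracking ok):
val = 16  # -> val = 16
x = 22  # -> x = 22
a = 16  # -> a = 16
ok = val > x or (x > a and val < a)  # -> ok = False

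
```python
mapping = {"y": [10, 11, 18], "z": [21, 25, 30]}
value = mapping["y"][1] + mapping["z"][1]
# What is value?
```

Trace (tracking value):
mapping = {'y': [10, 11, 18], 'z': [21, 25, 30]}  # -> mapping = {'y': [10, 11, 18], 'z': [21, 25, 30]}
value = mapping['y'][1] + mapping['z'][1]  # -> value = 36

Answer: 36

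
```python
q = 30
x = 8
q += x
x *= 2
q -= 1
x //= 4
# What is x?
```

Answer: 4

Derivation:
Trace (tracking x):
q = 30  # -> q = 30
x = 8  # -> x = 8
q += x  # -> q = 38
x *= 2  # -> x = 16
q -= 1  # -> q = 37
x //= 4  # -> x = 4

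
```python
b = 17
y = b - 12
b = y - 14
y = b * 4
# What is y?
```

Answer: -36

Derivation:
Trace (tracking y):
b = 17  # -> b = 17
y = b - 12  # -> y = 5
b = y - 14  # -> b = -9
y = b * 4  # -> y = -36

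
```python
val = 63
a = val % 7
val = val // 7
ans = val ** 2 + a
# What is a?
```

Answer: 0

Derivation:
Trace (tracking a):
val = 63  # -> val = 63
a = val % 7  # -> a = 0
val = val // 7  # -> val = 9
ans = val ** 2 + a  # -> ans = 81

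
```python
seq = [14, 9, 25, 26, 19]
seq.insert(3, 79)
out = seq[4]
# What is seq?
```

Trace (tracking seq):
seq = [14, 9, 25, 26, 19]  # -> seq = [14, 9, 25, 26, 19]
seq.insert(3, 79)  # -> seq = [14, 9, 25, 79, 26, 19]
out = seq[4]  # -> out = 26

Answer: [14, 9, 25, 79, 26, 19]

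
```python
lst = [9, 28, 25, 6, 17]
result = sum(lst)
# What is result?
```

Answer: 85

Derivation:
Trace (tracking result):
lst = [9, 28, 25, 6, 17]  # -> lst = [9, 28, 25, 6, 17]
result = sum(lst)  # -> result = 85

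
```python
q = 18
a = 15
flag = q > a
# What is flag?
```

Answer: True

Derivation:
Trace (tracking flag):
q = 18  # -> q = 18
a = 15  # -> a = 15
flag = q > a  # -> flag = True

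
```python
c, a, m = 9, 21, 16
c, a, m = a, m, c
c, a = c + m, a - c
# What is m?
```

Answer: 9

Derivation:
Trace (tracking m):
c, a, m = (9, 21, 16)  # -> c = 9, a = 21, m = 16
c, a, m = (a, m, c)  # -> c = 21, a = 16, m = 9
c, a = (c + m, a - c)  # -> c = 30, a = -5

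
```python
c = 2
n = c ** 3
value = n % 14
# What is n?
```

Trace (tracking n):
c = 2  # -> c = 2
n = c ** 3  # -> n = 8
value = n % 14  # -> value = 8

Answer: 8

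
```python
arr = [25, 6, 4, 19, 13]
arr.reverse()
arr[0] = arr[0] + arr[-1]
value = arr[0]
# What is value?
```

Answer: 38

Derivation:
Trace (tracking value):
arr = [25, 6, 4, 19, 13]  # -> arr = [25, 6, 4, 19, 13]
arr.reverse()  # -> arr = [13, 19, 4, 6, 25]
arr[0] = arr[0] + arr[-1]  # -> arr = [38, 19, 4, 6, 25]
value = arr[0]  # -> value = 38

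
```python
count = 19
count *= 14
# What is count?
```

Trace (tracking count):
count = 19  # -> count = 19
count *= 14  # -> count = 266

Answer: 266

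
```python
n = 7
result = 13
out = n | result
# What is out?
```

Trace (tracking out):
n = 7  # -> n = 7
result = 13  # -> result = 13
out = n | result  # -> out = 15

Answer: 15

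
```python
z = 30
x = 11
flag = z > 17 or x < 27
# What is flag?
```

Answer: True

Derivation:
Trace (tracking flag):
z = 30  # -> z = 30
x = 11  # -> x = 11
flag = z > 17 or x < 27  # -> flag = True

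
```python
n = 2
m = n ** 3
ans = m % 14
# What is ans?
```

Trace (tracking ans):
n = 2  # -> n = 2
m = n ** 3  # -> m = 8
ans = m % 14  # -> ans = 8

Answer: 8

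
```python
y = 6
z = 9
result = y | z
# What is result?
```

Trace (tracking result):
y = 6  # -> y = 6
z = 9  # -> z = 9
result = y | z  # -> result = 15

Answer: 15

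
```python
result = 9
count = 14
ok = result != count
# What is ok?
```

Trace (tracking ok):
result = 9  # -> result = 9
count = 14  # -> count = 14
ok = result != count  # -> ok = True

Answer: True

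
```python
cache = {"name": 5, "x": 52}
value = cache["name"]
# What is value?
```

Answer: 5

Derivation:
Trace (tracking value):
cache = {'name': 5, 'x': 52}  # -> cache = {'name': 5, 'x': 52}
value = cache['name']  # -> value = 5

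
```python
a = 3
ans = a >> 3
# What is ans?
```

Trace (tracking ans):
a = 3  # -> a = 3
ans = a >> 3  # -> ans = 0

Answer: 0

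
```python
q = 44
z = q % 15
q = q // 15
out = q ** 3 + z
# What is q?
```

Answer: 2

Derivation:
Trace (tracking q):
q = 44  # -> q = 44
z = q % 15  # -> z = 14
q = q // 15  # -> q = 2
out = q ** 3 + z  # -> out = 22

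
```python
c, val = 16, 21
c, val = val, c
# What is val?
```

Answer: 16

Derivation:
Trace (tracking val):
c, val = (16, 21)  # -> c = 16, val = 21
c, val = (val, c)  # -> c = 21, val = 16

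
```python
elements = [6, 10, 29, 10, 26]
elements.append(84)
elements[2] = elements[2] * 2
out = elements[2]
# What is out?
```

Answer: 58

Derivation:
Trace (tracking out):
elements = [6, 10, 29, 10, 26]  # -> elements = [6, 10, 29, 10, 26]
elements.append(84)  # -> elements = [6, 10, 29, 10, 26, 84]
elements[2] = elements[2] * 2  # -> elements = [6, 10, 58, 10, 26, 84]
out = elements[2]  # -> out = 58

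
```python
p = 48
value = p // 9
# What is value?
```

Trace (tracking value):
p = 48  # -> p = 48
value = p // 9  # -> value = 5

Answer: 5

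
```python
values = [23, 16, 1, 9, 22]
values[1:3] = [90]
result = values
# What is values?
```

Answer: [23, 90, 9, 22]

Derivation:
Trace (tracking values):
values = [23, 16, 1, 9, 22]  # -> values = [23, 16, 1, 9, 22]
values[1:3] = [90]  # -> values = [23, 90, 9, 22]
result = values  # -> result = [23, 90, 9, 22]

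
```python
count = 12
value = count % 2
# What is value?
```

Trace (tracking value):
count = 12  # -> count = 12
value = count % 2  # -> value = 0

Answer: 0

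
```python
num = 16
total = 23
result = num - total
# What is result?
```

Trace (tracking result):
num = 16  # -> num = 16
total = 23  # -> total = 23
result = num - total  # -> result = -7

Answer: -7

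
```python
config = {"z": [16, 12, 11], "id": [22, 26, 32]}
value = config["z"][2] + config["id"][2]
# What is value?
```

Answer: 43

Derivation:
Trace (tracking value):
config = {'z': [16, 12, 11], 'id': [22, 26, 32]}  # -> config = {'z': [16, 12, 11], 'id': [22, 26, 32]}
value = config['z'][2] + config['id'][2]  # -> value = 43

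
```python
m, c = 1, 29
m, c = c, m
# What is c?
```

Trace (tracking c):
m, c = (1, 29)  # -> m = 1, c = 29
m, c = (c, m)  # -> m = 29, c = 1

Answer: 1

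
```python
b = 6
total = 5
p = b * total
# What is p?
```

Answer: 30

Derivation:
Trace (tracking p):
b = 6  # -> b = 6
total = 5  # -> total = 5
p = b * total  # -> p = 30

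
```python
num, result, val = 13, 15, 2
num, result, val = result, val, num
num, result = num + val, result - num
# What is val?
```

Answer: 13

Derivation:
Trace (tracking val):
num, result, val = (13, 15, 2)  # -> num = 13, result = 15, val = 2
num, result, val = (result, val, num)  # -> num = 15, result = 2, val = 13
num, result = (num + val, result - num)  # -> num = 28, result = -13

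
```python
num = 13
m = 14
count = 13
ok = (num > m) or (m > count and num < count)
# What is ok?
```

Answer: False

Derivation:
Trace (tracking ok):
num = 13  # -> num = 13
m = 14  # -> m = 14
count = 13  # -> count = 13
ok = num > m or (m > count and num < count)  # -> ok = False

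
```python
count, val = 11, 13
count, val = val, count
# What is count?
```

Trace (tracking count):
count, val = (11, 13)  # -> count = 11, val = 13
count, val = (val, count)  # -> count = 13, val = 11

Answer: 13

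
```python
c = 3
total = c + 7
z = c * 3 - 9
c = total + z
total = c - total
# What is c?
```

Answer: 10

Derivation:
Trace (tracking c):
c = 3  # -> c = 3
total = c + 7  # -> total = 10
z = c * 3 - 9  # -> z = 0
c = total + z  # -> c = 10
total = c - total  # -> total = 0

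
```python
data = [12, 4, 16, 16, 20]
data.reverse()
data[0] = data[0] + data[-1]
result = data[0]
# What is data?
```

Trace (tracking data):
data = [12, 4, 16, 16, 20]  # -> data = [12, 4, 16, 16, 20]
data.reverse()  # -> data = [20, 16, 16, 4, 12]
data[0] = data[0] + data[-1]  # -> data = [32, 16, 16, 4, 12]
result = data[0]  # -> result = 32

Answer: [32, 16, 16, 4, 12]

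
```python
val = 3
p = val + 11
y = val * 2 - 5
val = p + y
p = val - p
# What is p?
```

Trace (tracking p):
val = 3  # -> val = 3
p = val + 11  # -> p = 14
y = val * 2 - 5  # -> y = 1
val = p + y  # -> val = 15
p = val - p  # -> p = 1

Answer: 1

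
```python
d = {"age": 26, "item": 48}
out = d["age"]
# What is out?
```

Answer: 26

Derivation:
Trace (tracking out):
d = {'age': 26, 'item': 48}  # -> d = {'age': 26, 'item': 48}
out = d['age']  # -> out = 26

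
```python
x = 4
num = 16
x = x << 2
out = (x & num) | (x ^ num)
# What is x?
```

Answer: 16

Derivation:
Trace (tracking x):
x = 4  # -> x = 4
num = 16  # -> num = 16
x = x << 2  # -> x = 16
out = x & num | x ^ num  # -> out = 16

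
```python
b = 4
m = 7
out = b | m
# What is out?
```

Answer: 7

Derivation:
Trace (tracking out):
b = 4  # -> b = 4
m = 7  # -> m = 7
out = b | m  # -> out = 7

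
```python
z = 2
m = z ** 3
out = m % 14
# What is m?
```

Answer: 8

Derivation:
Trace (tracking m):
z = 2  # -> z = 2
m = z ** 3  # -> m = 8
out = m % 14  # -> out = 8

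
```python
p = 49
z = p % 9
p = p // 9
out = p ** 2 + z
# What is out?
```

Answer: 29

Derivation:
Trace (tracking out):
p = 49  # -> p = 49
z = p % 9  # -> z = 4
p = p // 9  # -> p = 5
out = p ** 2 + z  # -> out = 29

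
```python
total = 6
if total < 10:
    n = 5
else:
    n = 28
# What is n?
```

Trace (tracking n):
total = 6  # -> total = 6
if total < 10:  # condition is True
    n = 5  # -> n = 5

Answer: 5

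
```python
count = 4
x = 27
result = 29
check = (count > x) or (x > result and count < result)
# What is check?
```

Answer: False

Derivation:
Trace (tracking check):
count = 4  # -> count = 4
x = 27  # -> x = 27
result = 29  # -> result = 29
check = count > x or (x > result and count < result)  # -> check = False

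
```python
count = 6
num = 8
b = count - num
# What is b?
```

Answer: -2

Derivation:
Trace (tracking b):
count = 6  # -> count = 6
num = 8  # -> num = 8
b = count - num  # -> b = -2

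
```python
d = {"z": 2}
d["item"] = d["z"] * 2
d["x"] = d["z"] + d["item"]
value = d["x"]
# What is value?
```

Answer: 6

Derivation:
Trace (tracking value):
d = {'z': 2}  # -> d = {'z': 2}
d['item'] = d['z'] * 2  # -> d = {'z': 2, 'item': 4}
d['x'] = d['z'] + d['item']  # -> d = {'z': 2, 'item': 4, 'x': 6}
value = d['x']  # -> value = 6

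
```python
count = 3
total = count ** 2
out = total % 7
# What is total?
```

Answer: 9

Derivation:
Trace (tracking total):
count = 3  # -> count = 3
total = count ** 2  # -> total = 9
out = total % 7  # -> out = 2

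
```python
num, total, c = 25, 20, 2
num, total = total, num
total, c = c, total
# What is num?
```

Answer: 20

Derivation:
Trace (tracking num):
num, total, c = (25, 20, 2)  # -> num = 25, total = 20, c = 2
num, total = (total, num)  # -> num = 20, total = 25
total, c = (c, total)  # -> total = 2, c = 25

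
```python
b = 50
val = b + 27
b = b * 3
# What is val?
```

Trace (tracking val):
b = 50  # -> b = 50
val = b + 27  # -> val = 77
b = b * 3  # -> b = 150

Answer: 77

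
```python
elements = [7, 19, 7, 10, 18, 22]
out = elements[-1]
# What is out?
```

Trace (tracking out):
elements = [7, 19, 7, 10, 18, 22]  # -> elements = [7, 19, 7, 10, 18, 22]
out = elements[-1]  # -> out = 22

Answer: 22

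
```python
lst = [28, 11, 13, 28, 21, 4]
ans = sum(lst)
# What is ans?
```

Answer: 105

Derivation:
Trace (tracking ans):
lst = [28, 11, 13, 28, 21, 4]  # -> lst = [28, 11, 13, 28, 21, 4]
ans = sum(lst)  # -> ans = 105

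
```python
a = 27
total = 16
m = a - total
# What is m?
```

Answer: 11

Derivation:
Trace (tracking m):
a = 27  # -> a = 27
total = 16  # -> total = 16
m = a - total  # -> m = 11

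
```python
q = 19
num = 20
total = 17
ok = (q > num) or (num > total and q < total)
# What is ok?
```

Trace (tracking ok):
q = 19  # -> q = 19
num = 20  # -> num = 20
total = 17  # -> total = 17
ok = q > num or (num > total and q < total)  # -> ok = False

Answer: False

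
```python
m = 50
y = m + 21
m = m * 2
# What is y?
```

Trace (tracking y):
m = 50  # -> m = 50
y = m + 21  # -> y = 71
m = m * 2  # -> m = 100

Answer: 71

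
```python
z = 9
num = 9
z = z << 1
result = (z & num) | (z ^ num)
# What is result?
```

Answer: 27

Derivation:
Trace (tracking result):
z = 9  # -> z = 9
num = 9  # -> num = 9
z = z << 1  # -> z = 18
result = z & num | z ^ num  # -> result = 27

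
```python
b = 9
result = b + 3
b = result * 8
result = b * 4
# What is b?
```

Answer: 96

Derivation:
Trace (tracking b):
b = 9  # -> b = 9
result = b + 3  # -> result = 12
b = result * 8  # -> b = 96
result = b * 4  # -> result = 384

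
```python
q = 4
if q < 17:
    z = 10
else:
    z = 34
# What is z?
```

Trace (tracking z):
q = 4  # -> q = 4
if q < 17:  # condition is True
    z = 10  # -> z = 10

Answer: 10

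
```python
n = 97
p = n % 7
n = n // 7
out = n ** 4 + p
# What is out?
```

Answer: 28567

Derivation:
Trace (tracking out):
n = 97  # -> n = 97
p = n % 7  # -> p = 6
n = n // 7  # -> n = 13
out = n ** 4 + p  # -> out = 28567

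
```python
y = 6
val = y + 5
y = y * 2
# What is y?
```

Answer: 12

Derivation:
Trace (tracking y):
y = 6  # -> y = 6
val = y + 5  # -> val = 11
y = y * 2  # -> y = 12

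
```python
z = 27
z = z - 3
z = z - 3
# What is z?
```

Answer: 21

Derivation:
Trace (tracking z):
z = 27  # -> z = 27
z = z - 3  # -> z = 24
z = z - 3  # -> z = 21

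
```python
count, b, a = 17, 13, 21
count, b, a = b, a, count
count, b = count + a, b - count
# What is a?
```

Answer: 17

Derivation:
Trace (tracking a):
count, b, a = (17, 13, 21)  # -> count = 17, b = 13, a = 21
count, b, a = (b, a, count)  # -> count = 13, b = 21, a = 17
count, b = (count + a, b - count)  # -> count = 30, b = 8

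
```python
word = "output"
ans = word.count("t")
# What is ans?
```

Answer: 2

Derivation:
Trace (tracking ans):
word = 'output'  # -> word = 'output'
ans = word.count('t')  # -> ans = 2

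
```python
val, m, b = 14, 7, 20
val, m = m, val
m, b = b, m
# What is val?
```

Answer: 7

Derivation:
Trace (tracking val):
val, m, b = (14, 7, 20)  # -> val = 14, m = 7, b = 20
val, m = (m, val)  # -> val = 7, m = 14
m, b = (b, m)  # -> m = 20, b = 14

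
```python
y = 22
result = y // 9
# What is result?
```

Answer: 2

Derivation:
Trace (tracking result):
y = 22  # -> y = 22
result = y // 9  # -> result = 2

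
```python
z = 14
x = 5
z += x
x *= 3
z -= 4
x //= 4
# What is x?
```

Trace (tracking x):
z = 14  # -> z = 14
x = 5  # -> x = 5
z += x  # -> z = 19
x *= 3  # -> x = 15
z -= 4  # -> z = 15
x //= 4  # -> x = 3

Answer: 3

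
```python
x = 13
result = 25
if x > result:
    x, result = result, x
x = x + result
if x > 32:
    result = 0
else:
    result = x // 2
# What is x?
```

Trace (tracking x):
x = 13  # -> x = 13
result = 25  # -> result = 25
if x > result:  # condition is False
x = x + result  # -> x = 38
if x > 32:  # condition is True
    result = 0  # -> result = 0

Answer: 38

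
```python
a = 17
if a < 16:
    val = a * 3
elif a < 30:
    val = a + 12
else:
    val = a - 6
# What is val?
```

Answer: 29

Derivation:
Trace (tracking val):
a = 17  # -> a = 17
if a < 16:  # condition is False
elif a < 30:  # condition is True
    val = a + 12  # -> val = 29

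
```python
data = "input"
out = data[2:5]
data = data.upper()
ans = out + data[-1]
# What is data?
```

Trace (tracking data):
data = 'input'  # -> data = 'input'
out = data[2:5]  # -> out = 'put'
data = data.upper()  # -> data = 'INPUT'
ans = out + data[-1]  # -> ans = 'putT'

Answer: 'INPUT'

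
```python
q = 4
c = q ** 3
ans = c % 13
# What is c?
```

Answer: 64

Derivation:
Trace (tracking c):
q = 4  # -> q = 4
c = q ** 3  # -> c = 64
ans = c % 13  # -> ans = 12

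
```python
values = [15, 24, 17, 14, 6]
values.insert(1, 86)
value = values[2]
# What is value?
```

Trace (tracking value):
values = [15, 24, 17, 14, 6]  # -> values = [15, 24, 17, 14, 6]
values.insert(1, 86)  # -> values = [15, 86, 24, 17, 14, 6]
value = values[2]  # -> value = 24

Answer: 24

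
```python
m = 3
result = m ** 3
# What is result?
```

Trace (tracking result):
m = 3  # -> m = 3
result = m ** 3  # -> result = 27

Answer: 27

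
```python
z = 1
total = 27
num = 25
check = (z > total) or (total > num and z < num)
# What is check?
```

Answer: True

Derivation:
Trace (tracking check):
z = 1  # -> z = 1
total = 27  # -> total = 27
num = 25  # -> num = 25
check = z > total or (total > num and z < num)  # -> check = True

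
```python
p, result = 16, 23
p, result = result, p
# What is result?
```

Answer: 16

Derivation:
Trace (tracking result):
p, result = (16, 23)  # -> p = 16, result = 23
p, result = (result, p)  # -> p = 23, result = 16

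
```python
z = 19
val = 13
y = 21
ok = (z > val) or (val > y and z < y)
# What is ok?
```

Trace (tracking ok):
z = 19  # -> z = 19
val = 13  # -> val = 13
y = 21  # -> y = 21
ok = z > val or (val > y and z < y)  # -> ok = True

Answer: True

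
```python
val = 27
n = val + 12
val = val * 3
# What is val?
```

Answer: 81

Derivation:
Trace (tracking val):
val = 27  # -> val = 27
n = val + 12  # -> n = 39
val = val * 3  # -> val = 81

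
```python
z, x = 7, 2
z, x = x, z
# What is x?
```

Answer: 7

Derivation:
Trace (tracking x):
z, x = (7, 2)  # -> z = 7, x = 2
z, x = (x, z)  # -> z = 2, x = 7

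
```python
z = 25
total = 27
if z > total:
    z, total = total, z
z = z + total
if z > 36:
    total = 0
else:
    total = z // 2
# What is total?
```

Answer: 0

Derivation:
Trace (tracking total):
z = 25  # -> z = 25
total = 27  # -> total = 27
if z > total:  # condition is False
z = z + total  # -> z = 52
if z > 36:  # condition is True
    total = 0  # -> total = 0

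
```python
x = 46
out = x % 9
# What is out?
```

Trace (tracking out):
x = 46  # -> x = 46
out = x % 9  # -> out = 1

Answer: 1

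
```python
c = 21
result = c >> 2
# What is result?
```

Answer: 5

Derivation:
Trace (tracking result):
c = 21  # -> c = 21
result = c >> 2  # -> result = 5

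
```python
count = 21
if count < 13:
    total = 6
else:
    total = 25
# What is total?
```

Answer: 25

Derivation:
Trace (tracking total):
count = 21  # -> count = 21
if count < 13:  # condition is False
else:
    total = 25  # -> total = 25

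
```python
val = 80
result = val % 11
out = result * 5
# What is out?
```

Trace (tracking out):
val = 80  # -> val = 80
result = val % 11  # -> result = 3
out = result * 5  # -> out = 15

Answer: 15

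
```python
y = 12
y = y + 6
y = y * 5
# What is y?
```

Answer: 90

Derivation:
Trace (tracking y):
y = 12  # -> y = 12
y = y + 6  # -> y = 18
y = y * 5  # -> y = 90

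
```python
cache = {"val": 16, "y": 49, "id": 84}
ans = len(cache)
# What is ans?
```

Trace (tracking ans):
cache = {'val': 16, 'y': 49, 'id': 84}  # -> cache = {'val': 16, 'y': 49, 'id': 84}
ans = len(cache)  # -> ans = 3

Answer: 3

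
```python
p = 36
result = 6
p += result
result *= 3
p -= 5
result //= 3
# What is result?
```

Answer: 6

Derivation:
Trace (tracking result):
p = 36  # -> p = 36
result = 6  # -> result = 6
p += result  # -> p = 42
result *= 3  # -> result = 18
p -= 5  # -> p = 37
result //= 3  # -> result = 6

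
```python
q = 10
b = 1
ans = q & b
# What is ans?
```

Answer: 0

Derivation:
Trace (tracking ans):
q = 10  # -> q = 10
b = 1  # -> b = 1
ans = q & b  # -> ans = 0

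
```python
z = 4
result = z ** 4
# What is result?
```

Answer: 256

Derivation:
Trace (tracking result):
z = 4  # -> z = 4
result = z ** 4  # -> result = 256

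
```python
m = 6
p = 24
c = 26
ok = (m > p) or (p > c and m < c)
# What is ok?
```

Trace (tracking ok):
m = 6  # -> m = 6
p = 24  # -> p = 24
c = 26  # -> c = 26
ok = m > p or (p > c and m < c)  # -> ok = False

Answer: False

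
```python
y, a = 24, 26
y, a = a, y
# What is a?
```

Trace (tracking a):
y, a = (24, 26)  # -> y = 24, a = 26
y, a = (a, y)  # -> y = 26, a = 24

Answer: 24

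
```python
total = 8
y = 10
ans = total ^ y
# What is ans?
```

Answer: 2

Derivation:
Trace (tracking ans):
total = 8  # -> total = 8
y = 10  # -> y = 10
ans = total ^ y  # -> ans = 2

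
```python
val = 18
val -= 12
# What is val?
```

Answer: 6

Derivation:
Trace (tracking val):
val = 18  # -> val = 18
val -= 12  # -> val = 6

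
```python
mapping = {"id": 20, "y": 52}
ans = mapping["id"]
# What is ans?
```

Answer: 20

Derivation:
Trace (tracking ans):
mapping = {'id': 20, 'y': 52}  # -> mapping = {'id': 20, 'y': 52}
ans = mapping['id']  # -> ans = 20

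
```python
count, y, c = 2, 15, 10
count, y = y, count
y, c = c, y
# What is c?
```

Answer: 2

Derivation:
Trace (tracking c):
count, y, c = (2, 15, 10)  # -> count = 2, y = 15, c = 10
count, y = (y, count)  # -> count = 15, y = 2
y, c = (c, y)  # -> y = 10, c = 2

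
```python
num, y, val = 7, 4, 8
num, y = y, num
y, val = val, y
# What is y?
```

Trace (tracking y):
num, y, val = (7, 4, 8)  # -> num = 7, y = 4, val = 8
num, y = (y, num)  # -> num = 4, y = 7
y, val = (val, y)  # -> y = 8, val = 7

Answer: 8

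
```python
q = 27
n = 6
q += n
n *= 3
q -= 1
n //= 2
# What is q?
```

Trace (tracking q):
q = 27  # -> q = 27
n = 6  # -> n = 6
q += n  # -> q = 33
n *= 3  # -> n = 18
q -= 1  # -> q = 32
n //= 2  # -> n = 9

Answer: 32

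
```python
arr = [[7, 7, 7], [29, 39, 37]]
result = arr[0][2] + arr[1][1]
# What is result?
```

Answer: 46

Derivation:
Trace (tracking result):
arr = [[7, 7, 7], [29, 39, 37]]  # -> arr = [[7, 7, 7], [29, 39, 37]]
result = arr[0][2] + arr[1][1]  # -> result = 46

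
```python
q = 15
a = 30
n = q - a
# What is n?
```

Answer: -15

Derivation:
Trace (tracking n):
q = 15  # -> q = 15
a = 30  # -> a = 30
n = q - a  # -> n = -15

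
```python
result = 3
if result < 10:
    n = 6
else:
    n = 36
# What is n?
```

Answer: 6

Derivation:
Trace (tracking n):
result = 3  # -> result = 3
if result < 10:  # condition is True
    n = 6  # -> n = 6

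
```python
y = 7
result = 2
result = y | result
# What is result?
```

Trace (tracking result):
y = 7  # -> y = 7
result = 2  # -> result = 2
result = y | result  # -> result = 7

Answer: 7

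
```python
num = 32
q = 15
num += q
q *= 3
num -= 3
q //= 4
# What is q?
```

Trace (tracking q):
num = 32  # -> num = 32
q = 15  # -> q = 15
num += q  # -> num = 47
q *= 3  # -> q = 45
num -= 3  # -> num = 44
q //= 4  # -> q = 11

Answer: 11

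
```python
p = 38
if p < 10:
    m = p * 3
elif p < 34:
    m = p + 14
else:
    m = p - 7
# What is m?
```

Answer: 31

Derivation:
Trace (tracking m):
p = 38  # -> p = 38
if p < 10:  # condition is False
elif p < 34:  # condition is False
else:
    m = p - 7  # -> m = 31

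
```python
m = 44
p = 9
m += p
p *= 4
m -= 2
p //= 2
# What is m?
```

Answer: 51

Derivation:
Trace (tracking m):
m = 44  # -> m = 44
p = 9  # -> p = 9
m += p  # -> m = 53
p *= 4  # -> p = 36
m -= 2  # -> m = 51
p //= 2  # -> p = 18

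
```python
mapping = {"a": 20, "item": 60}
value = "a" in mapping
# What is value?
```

Trace (tracking value):
mapping = {'a': 20, 'item': 60}  # -> mapping = {'a': 20, 'item': 60}
value = 'a' in mapping  # -> value = True

Answer: True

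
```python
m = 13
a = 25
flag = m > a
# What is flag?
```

Answer: False

Derivation:
Trace (tracking flag):
m = 13  # -> m = 13
a = 25  # -> a = 25
flag = m > a  # -> flag = False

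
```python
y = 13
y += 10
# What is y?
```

Trace (tracking y):
y = 13  # -> y = 13
y += 10  # -> y = 23

Answer: 23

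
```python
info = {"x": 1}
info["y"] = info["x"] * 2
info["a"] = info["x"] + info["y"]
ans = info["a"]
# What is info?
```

Answer: {'x': 1, 'y': 2, 'a': 3}

Derivation:
Trace (tracking info):
info = {'x': 1}  # -> info = {'x': 1}
info['y'] = info['x'] * 2  # -> info = {'x': 1, 'y': 2}
info['a'] = info['x'] + info['y']  # -> info = {'x': 1, 'y': 2, 'a': 3}
ans = info['a']  # -> ans = 3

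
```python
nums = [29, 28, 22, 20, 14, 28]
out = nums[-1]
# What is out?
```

Trace (tracking out):
nums = [29, 28, 22, 20, 14, 28]  # -> nums = [29, 28, 22, 20, 14, 28]
out = nums[-1]  # -> out = 28

Answer: 28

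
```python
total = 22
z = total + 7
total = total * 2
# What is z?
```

Answer: 29

Derivation:
Trace (tracking z):
total = 22  # -> total = 22
z = total + 7  # -> z = 29
total = total * 2  # -> total = 44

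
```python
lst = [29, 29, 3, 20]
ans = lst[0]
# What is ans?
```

Trace (tracking ans):
lst = [29, 29, 3, 20]  # -> lst = [29, 29, 3, 20]
ans = lst[0]  # -> ans = 29

Answer: 29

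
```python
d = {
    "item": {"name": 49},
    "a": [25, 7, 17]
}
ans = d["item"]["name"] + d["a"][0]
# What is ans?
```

Answer: 74

Derivation:
Trace (tracking ans):
d = {'item': {'name': 49}, 'a': [25, 7, 17]}  # -> d = {'item': {'name': 49}, 'a': [25, 7, 17]}
ans = d['item']['name'] + d['a'][0]  # -> ans = 74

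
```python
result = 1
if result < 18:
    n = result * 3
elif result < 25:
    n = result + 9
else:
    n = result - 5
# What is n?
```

Answer: 3

Derivation:
Trace (tracking n):
result = 1  # -> result = 1
if result < 18:  # condition is True
    n = result * 3  # -> n = 3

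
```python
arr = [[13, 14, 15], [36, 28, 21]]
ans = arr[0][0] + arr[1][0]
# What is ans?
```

Answer: 49

Derivation:
Trace (tracking ans):
arr = [[13, 14, 15], [36, 28, 21]]  # -> arr = [[13, 14, 15], [36, 28, 21]]
ans = arr[0][0] + arr[1][0]  # -> ans = 49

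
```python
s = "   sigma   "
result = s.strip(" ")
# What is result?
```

Answer: 'sigma'

Derivation:
Trace (tracking result):
s = '   sigma   '  # -> s = '   sigma   '
result = s.strip(' ')  # -> result = 'sigma'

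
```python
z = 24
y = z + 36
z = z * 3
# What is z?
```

Answer: 72

Derivation:
Trace (tracking z):
z = 24  # -> z = 24
y = z + 36  # -> y = 60
z = z * 3  # -> z = 72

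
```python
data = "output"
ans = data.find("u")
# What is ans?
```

Answer: 1

Derivation:
Trace (tracking ans):
data = 'output'  # -> data = 'output'
ans = data.find('u')  # -> ans = 1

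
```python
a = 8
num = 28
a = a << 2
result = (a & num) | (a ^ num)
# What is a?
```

Answer: 32

Derivation:
Trace (tracking a):
a = 8  # -> a = 8
num = 28  # -> num = 28
a = a << 2  # -> a = 32
result = a & num | a ^ num  # -> result = 60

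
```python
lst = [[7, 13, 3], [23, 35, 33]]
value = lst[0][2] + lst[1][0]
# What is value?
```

Trace (tracking value):
lst = [[7, 13, 3], [23, 35, 33]]  # -> lst = [[7, 13, 3], [23, 35, 33]]
value = lst[0][2] + lst[1][0]  # -> value = 26

Answer: 26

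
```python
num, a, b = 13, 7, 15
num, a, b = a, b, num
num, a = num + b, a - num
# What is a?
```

Trace (tracking a):
num, a, b = (13, 7, 15)  # -> num = 13, a = 7, b = 15
num, a, b = (a, b, num)  # -> num = 7, a = 15, b = 13
num, a = (num + b, a - num)  # -> num = 20, a = 8

Answer: 8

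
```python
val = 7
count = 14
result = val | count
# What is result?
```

Answer: 15

Derivation:
Trace (tracking result):
val = 7  # -> val = 7
count = 14  # -> count = 14
result = val | count  # -> result = 15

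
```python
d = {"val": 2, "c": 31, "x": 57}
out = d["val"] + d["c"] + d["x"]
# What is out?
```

Trace (tracking out):
d = {'val': 2, 'c': 31, 'x': 57}  # -> d = {'val': 2, 'c': 31, 'x': 57}
out = d['val'] + d['c'] + d['x']  # -> out = 90

Answer: 90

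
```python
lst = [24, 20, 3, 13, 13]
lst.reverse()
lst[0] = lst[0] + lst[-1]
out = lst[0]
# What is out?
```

Answer: 37

Derivation:
Trace (tracking out):
lst = [24, 20, 3, 13, 13]  # -> lst = [24, 20, 3, 13, 13]
lst.reverse()  # -> lst = [13, 13, 3, 20, 24]
lst[0] = lst[0] + lst[-1]  # -> lst = [37, 13, 3, 20, 24]
out = lst[0]  # -> out = 37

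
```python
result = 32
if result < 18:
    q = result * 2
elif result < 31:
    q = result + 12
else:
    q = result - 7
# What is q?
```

Trace (tracking q):
result = 32  # -> result = 32
if result < 18:  # condition is False
elif result < 31:  # condition is False
else:
    q = result - 7  # -> q = 25

Answer: 25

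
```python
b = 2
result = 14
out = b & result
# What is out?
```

Trace (tracking out):
b = 2  # -> b = 2
result = 14  # -> result = 14
out = b & result  # -> out = 2

Answer: 2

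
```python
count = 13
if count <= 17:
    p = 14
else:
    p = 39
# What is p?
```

Trace (tracking p):
count = 13  # -> count = 13
if count <= 17:  # condition is True
    p = 14  # -> p = 14

Answer: 14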